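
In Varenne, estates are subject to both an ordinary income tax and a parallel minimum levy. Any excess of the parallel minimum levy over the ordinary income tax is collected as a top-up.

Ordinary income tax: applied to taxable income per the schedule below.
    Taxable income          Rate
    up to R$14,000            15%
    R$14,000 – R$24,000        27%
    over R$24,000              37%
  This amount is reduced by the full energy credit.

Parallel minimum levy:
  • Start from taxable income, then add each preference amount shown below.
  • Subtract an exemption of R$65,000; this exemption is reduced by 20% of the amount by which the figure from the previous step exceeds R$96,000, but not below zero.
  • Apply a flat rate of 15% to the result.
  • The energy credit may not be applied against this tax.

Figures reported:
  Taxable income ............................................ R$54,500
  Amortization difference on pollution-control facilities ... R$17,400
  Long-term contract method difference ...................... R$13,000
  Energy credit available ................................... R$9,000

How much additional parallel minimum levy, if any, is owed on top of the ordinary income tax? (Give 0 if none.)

R$0

Parallel minimum levy:
  Adjusted income: R$54,500 + R$17,400 + R$13,000 = R$84,900
  Exemption: R$84,900 ≤ R$96,000, so full R$65,000 applies
  Base: R$84,900 − R$65,000 = R$19,900
  R$19,900 × 15% = R$2,985

Ordinary income tax:
  R$14,000 × 15% = R$2,100
  R$10,000 × 27% = R$2,700
  R$30,500 × 37% = R$11,285
  → R$16,085
  Less energy credit R$9,000 → R$7,085

R$2,985 ≤ R$7,085, so no add-on is due.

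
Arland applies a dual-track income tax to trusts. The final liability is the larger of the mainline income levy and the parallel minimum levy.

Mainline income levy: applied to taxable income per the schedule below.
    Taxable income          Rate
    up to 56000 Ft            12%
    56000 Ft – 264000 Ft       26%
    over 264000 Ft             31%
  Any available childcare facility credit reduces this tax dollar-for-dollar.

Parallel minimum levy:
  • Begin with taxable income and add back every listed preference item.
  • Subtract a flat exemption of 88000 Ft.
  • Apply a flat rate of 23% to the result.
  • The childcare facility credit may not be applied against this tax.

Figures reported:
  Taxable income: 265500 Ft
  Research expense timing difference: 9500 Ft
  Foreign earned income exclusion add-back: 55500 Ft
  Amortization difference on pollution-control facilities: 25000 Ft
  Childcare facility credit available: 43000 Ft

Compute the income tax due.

Mainline income levy:
  56000 Ft × 12% = 6720 Ft
  208000 Ft × 26% = 54080 Ft
  1500 Ft × 31% = 465 Ft
  → 61265 Ft
  Less childcare facility credit 43000 Ft → 18265 Ft

Parallel minimum levy:
  Adjusted income: 265500 Ft + 9500 Ft + 55500 Ft + 25000 Ft = 355500 Ft
  Less exemption 88000 Ft → base 267500 Ft
  267500 Ft × 23% = 61525 Ft

61525 Ft > 18265 Ft, so the parallel minimum levy is the binding amount.

61525 Ft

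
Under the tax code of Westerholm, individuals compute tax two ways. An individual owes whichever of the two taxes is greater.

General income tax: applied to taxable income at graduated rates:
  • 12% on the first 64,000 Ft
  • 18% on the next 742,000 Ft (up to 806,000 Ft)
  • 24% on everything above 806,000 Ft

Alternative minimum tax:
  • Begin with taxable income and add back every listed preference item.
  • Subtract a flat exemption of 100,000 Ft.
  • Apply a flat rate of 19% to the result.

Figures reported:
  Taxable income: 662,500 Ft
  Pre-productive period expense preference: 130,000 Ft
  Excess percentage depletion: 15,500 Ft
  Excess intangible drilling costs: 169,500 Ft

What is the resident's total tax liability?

Alternative minimum tax:
  Adjusted income: 662,500 Ft + 130,000 Ft + 15,500 Ft + 169,500 Ft = 977,500 Ft
  Less exemption 100,000 Ft → base 877,500 Ft
  877,500 Ft × 19% = 166,725 Ft

General income tax:
  64,000 Ft × 12% = 7,680 Ft
  598,500 Ft × 18% = 107,730 Ft
  → 115,410 Ft

166,725 Ft > 115,410 Ft, so the alternative minimum tax is the binding amount.

166,725 Ft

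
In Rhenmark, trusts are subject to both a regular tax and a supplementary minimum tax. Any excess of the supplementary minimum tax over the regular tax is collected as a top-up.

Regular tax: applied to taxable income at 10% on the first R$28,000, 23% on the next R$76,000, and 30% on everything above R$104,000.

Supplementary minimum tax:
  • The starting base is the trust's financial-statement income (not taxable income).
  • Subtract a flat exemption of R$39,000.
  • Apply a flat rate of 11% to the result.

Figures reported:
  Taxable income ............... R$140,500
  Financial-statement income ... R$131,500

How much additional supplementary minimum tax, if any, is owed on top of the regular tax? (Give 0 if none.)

Supplementary minimum tax:
  Base (financial-statement income): R$131,500
  Less exemption R$39,000 → base R$92,500
  R$92,500 × 11% = R$10,175

Regular tax:
  R$28,000 × 10% = R$2,800
  R$76,000 × 23% = R$17,480
  R$36,500 × 30% = R$10,950
  → R$31,230

R$10,175 ≤ R$31,230, so no add-on is due.

R$0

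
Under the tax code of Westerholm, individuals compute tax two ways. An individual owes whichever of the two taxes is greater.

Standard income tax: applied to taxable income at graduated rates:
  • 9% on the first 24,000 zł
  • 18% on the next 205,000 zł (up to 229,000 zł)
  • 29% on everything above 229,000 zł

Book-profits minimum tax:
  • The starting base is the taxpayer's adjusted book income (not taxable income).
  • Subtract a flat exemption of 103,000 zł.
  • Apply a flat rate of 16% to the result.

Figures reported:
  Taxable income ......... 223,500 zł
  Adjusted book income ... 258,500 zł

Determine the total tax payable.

38,070 zł

Standard income tax:
  24,000 zł × 9% = 2,160 zł
  199,500 zł × 18% = 35,910 zł
  → 38,070 zł

Book-profits minimum tax:
  Base (adjusted book income): 258,500 zł
  Less exemption 103,000 zł → base 155,500 zł
  155,500 zł × 16% = 24,880 zł

38,070 zł > 24,880 zł, so the standard income tax governs.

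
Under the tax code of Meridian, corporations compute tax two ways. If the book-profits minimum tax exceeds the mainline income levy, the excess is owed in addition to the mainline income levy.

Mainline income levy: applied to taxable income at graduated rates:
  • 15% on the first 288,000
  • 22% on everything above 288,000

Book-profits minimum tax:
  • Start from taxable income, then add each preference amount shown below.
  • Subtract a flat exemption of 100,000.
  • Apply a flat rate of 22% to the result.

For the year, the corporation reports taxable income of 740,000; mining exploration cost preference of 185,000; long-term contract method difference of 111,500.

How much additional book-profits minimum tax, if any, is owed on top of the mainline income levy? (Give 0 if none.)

63,390

Book-profits minimum tax:
  Adjusted income: 740,000 + 185,000 + 111,500 = 1,036,500
  Less exemption 100,000 → base 936,500
  936,500 × 22% = 206,030

Mainline income levy:
  288,000 × 15% = 43,200
  452,000 × 22% = 99,440
  → 142,640

Excess of book-profits minimum tax over mainline income levy: 206,030 − 142,640 = 63,390.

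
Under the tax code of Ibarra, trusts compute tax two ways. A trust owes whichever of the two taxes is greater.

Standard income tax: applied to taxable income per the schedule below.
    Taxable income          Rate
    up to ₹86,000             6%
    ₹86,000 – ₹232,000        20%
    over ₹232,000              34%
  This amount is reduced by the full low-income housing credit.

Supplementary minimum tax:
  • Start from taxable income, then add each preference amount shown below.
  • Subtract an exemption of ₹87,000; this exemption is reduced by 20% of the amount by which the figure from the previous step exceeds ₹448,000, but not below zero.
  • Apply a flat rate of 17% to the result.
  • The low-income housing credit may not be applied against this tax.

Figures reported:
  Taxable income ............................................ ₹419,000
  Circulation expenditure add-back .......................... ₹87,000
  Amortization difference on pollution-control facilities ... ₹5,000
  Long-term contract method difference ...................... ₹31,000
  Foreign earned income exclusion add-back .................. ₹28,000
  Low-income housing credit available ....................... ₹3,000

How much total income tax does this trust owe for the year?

Standard income tax:
  ₹86,000 × 6% = ₹5,160
  ₹146,000 × 20% = ₹29,200
  ₹187,000 × 34% = ₹63,580
  → ₹97,940
  Less low-income housing credit ₹3,000 → ₹94,940

Supplementary minimum tax:
  Adjusted income: ₹419,000 + ₹87,000 + ₹5,000 + ₹31,000 + ₹28,000 = ₹570,000
  Exemption: ₹87,000 − 20% × (₹570,000 − ₹448,000) = ₹87,000 − ₹24,400 = ₹62,600
  Base: ₹570,000 − ₹62,600 = ₹507,400
  ₹507,400 × 17% = ₹86,258

₹94,940 > ₹86,258, so the standard income tax governs.

₹94,940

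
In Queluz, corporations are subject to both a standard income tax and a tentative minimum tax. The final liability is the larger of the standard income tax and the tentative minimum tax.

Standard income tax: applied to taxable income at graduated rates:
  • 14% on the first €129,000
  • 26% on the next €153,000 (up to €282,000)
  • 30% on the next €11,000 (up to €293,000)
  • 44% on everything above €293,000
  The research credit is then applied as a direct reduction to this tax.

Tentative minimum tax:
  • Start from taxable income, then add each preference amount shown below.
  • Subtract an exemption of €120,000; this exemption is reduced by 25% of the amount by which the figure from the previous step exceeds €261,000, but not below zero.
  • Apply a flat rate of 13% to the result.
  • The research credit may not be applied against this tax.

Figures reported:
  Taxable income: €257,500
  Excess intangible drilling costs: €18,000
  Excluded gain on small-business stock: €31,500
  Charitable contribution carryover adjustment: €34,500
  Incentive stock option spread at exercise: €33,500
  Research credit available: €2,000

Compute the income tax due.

Standard income tax:
  €129,000 × 14% = €18,060
  €128,500 × 26% = €33,410
  → €51,470
  Less research credit €2,000 → €49,470

Tentative minimum tax:
  Adjusted income: €257,500 + €18,000 + €31,500 + €34,500 + €33,500 = €375,000
  Exemption: €120,000 − 25% × (€375,000 − €261,000) = €120,000 − €28,500 = €91,500
  Base: €375,000 − €91,500 = €283,500
  €283,500 × 13% = €36,855

€49,470 > €36,855, so the standard income tax governs.

€49,470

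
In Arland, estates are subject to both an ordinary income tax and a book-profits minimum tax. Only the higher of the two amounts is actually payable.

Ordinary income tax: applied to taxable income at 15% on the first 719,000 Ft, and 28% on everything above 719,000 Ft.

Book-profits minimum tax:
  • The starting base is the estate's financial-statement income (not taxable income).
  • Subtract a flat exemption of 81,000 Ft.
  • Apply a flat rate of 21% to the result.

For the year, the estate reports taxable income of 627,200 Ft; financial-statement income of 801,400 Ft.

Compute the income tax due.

Book-profits minimum tax:
  Base (financial-statement income): 801,400 Ft
  Less exemption 81,000 Ft → base 720,400 Ft
  720,400 Ft × 21% = 151,284 Ft

Ordinary income tax:
  627,200 Ft × 15% = 94,080 Ft

151,284 Ft > 94,080 Ft, so the book-profits minimum tax is the binding amount.

151,284 Ft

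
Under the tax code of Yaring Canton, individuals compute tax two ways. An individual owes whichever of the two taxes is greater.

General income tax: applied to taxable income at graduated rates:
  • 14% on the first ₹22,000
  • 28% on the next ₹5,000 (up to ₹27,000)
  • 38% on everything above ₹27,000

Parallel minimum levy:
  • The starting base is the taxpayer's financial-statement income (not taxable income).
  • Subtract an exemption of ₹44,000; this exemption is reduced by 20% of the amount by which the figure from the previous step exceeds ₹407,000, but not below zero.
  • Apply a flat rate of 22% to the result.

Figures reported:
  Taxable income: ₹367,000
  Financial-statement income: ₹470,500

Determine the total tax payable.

₹133,680

Parallel minimum levy:
  Base (financial-statement income): ₹470,500
  Exemption: ₹44,000 − 20% × (₹470,500 − ₹407,000) = ₹44,000 − ₹12,700 = ₹31,300
  Base: ₹470,500 − ₹31,300 = ₹439,200
  ₹439,200 × 22% = ₹96,624

General income tax:
  ₹22,000 × 14% = ₹3,080
  ₹5,000 × 28% = ₹1,400
  ₹340,000 × 38% = ₹129,200
  → ₹133,680

₹133,680 > ₹96,624, so the general income tax governs.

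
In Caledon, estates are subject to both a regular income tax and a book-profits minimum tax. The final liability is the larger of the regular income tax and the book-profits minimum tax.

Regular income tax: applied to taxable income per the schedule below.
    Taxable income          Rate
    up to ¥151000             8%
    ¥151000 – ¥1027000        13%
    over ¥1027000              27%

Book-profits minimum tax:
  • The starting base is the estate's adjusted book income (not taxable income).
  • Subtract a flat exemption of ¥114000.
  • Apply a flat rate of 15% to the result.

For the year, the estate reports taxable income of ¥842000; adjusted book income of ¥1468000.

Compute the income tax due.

Regular income tax:
  ¥151000 × 8% = ¥12080
  ¥691000 × 13% = ¥89830
  → ¥101910

Book-profits minimum tax:
  Base (adjusted book income): ¥1468000
  Less exemption ¥114000 → base ¥1354000
  ¥1354000 × 15% = ¥203100

¥203100 > ¥101910, so the book-profits minimum tax is the binding amount.

¥203100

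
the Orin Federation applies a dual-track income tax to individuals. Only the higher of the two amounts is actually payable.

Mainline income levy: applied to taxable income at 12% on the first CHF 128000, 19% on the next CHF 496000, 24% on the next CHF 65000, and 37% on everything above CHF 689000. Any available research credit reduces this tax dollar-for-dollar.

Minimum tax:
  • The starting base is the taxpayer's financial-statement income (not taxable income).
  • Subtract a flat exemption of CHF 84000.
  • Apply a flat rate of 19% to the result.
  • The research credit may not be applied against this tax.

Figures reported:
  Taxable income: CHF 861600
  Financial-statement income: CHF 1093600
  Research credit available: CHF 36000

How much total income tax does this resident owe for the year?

CHF 191824

Minimum tax:
  Base (financial-statement income): CHF 1093600
  Less exemption CHF 84000 → base CHF 1009600
  CHF 1009600 × 19% = CHF 191824

Mainline income levy:
  CHF 128000 × 12% = CHF 15360
  CHF 496000 × 19% = CHF 94240
  CHF 65000 × 24% = CHF 15600
  CHF 172600 × 37% = CHF 63862
  → CHF 189062
  Less research credit CHF 36000 → CHF 153062

CHF 191824 > CHF 153062, so the minimum tax is the binding amount.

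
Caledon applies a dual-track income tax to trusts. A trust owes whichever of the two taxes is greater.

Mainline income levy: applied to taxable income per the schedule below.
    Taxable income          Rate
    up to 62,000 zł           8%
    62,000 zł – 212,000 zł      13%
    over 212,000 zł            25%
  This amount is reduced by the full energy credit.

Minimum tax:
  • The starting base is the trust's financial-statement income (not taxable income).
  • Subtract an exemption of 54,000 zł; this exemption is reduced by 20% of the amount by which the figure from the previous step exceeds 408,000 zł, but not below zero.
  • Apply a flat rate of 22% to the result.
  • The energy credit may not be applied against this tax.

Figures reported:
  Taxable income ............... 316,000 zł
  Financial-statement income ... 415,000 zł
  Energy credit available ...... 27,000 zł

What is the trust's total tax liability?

Mainline income levy:
  62,000 zł × 8% = 4,960 zł
  150,000 zł × 13% = 19,500 zł
  104,000 zł × 25% = 26,000 zł
  → 50,460 zł
  Less energy credit 27,000 zł → 23,460 zł

Minimum tax:
  Base (financial-statement income): 415,000 zł
  Exemption: 54,000 zł − 20% × (415,000 zł − 408,000 zł) = 54,000 zł − 1,400 zł = 52,600 zł
  Base: 415,000 zł − 52,600 zł = 362,400 zł
  362,400 zł × 22% = 79,728 zł

79,728 zł > 23,460 zł, so the minimum tax is the binding amount.

79,728 zł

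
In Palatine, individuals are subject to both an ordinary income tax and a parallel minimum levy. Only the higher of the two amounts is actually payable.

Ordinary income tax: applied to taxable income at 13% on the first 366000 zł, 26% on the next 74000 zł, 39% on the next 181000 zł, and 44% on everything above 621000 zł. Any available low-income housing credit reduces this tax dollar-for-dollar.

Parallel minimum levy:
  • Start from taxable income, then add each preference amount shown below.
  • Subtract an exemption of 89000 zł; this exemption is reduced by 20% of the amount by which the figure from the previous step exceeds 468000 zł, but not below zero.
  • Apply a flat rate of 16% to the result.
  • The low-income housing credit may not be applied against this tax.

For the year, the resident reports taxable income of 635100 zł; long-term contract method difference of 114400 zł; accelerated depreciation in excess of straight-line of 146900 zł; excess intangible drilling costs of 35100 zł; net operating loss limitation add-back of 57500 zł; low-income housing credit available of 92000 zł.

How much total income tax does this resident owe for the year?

Ordinary income tax:
  366000 zł × 13% = 47580 zł
  74000 zł × 26% = 19240 zł
  181000 zł × 39% = 70590 zł
  14100 zł × 44% = 6204 zł
  → 143614 zł
  Less low-income housing credit 92000 zł → 51614 zł

Parallel minimum levy:
  Adjusted income: 635100 zł + 114400 zł + 146900 zł + 35100 zł + 57500 zł = 989000 zł
  Exemption: 20% × (989000 zł − 468000 zł) = 104200 zł ≥ 89000 zł, so the exemption is fully phased out
  Base: 989000 zł − 0 zł = 989000 zł
  989000 zł × 16% = 158240 zł

158240 zł > 51614 zł, so the parallel minimum levy is the binding amount.

158240 zł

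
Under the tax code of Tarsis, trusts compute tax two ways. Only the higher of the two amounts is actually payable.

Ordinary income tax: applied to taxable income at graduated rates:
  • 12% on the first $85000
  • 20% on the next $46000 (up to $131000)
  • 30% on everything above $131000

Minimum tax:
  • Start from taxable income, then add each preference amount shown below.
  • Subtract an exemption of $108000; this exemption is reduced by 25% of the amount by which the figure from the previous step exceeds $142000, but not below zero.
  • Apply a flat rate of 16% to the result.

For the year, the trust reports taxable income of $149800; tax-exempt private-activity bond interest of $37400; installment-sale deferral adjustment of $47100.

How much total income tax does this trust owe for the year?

Ordinary income tax:
  $85000 × 12% = $10200
  $46000 × 20% = $9200
  $18800 × 30% = $5640
  → $25040

Minimum tax:
  Adjusted income: $149800 + $37400 + $47100 = $234300
  Exemption: $108000 − 25% × ($234300 − $142000) = $108000 − $23075 = $84925
  Base: $234300 − $84925 = $149375
  $149375 × 16% = $23900

$25040 > $23900, so the ordinary income tax governs.

$25040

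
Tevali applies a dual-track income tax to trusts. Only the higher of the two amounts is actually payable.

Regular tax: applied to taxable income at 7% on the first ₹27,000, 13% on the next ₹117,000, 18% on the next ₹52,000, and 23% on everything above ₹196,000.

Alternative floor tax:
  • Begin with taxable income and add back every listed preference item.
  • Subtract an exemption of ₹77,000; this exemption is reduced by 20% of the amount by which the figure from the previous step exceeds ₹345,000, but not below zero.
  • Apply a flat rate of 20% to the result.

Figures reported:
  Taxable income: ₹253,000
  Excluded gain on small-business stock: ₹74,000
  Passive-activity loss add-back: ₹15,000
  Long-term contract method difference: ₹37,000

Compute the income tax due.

Regular tax:
  ₹27,000 × 7% = ₹1,890
  ₹117,000 × 13% = ₹15,210
  ₹52,000 × 18% = ₹9,360
  ₹57,000 × 23% = ₹13,110
  → ₹39,570

Alternative floor tax:
  Adjusted income: ₹253,000 + ₹74,000 + ₹15,000 + ₹37,000 = ₹379,000
  Exemption: ₹77,000 − 20% × (₹379,000 − ₹345,000) = ₹77,000 − ₹6,800 = ₹70,200
  Base: ₹379,000 − ₹70,200 = ₹308,800
  ₹308,800 × 20% = ₹61,760

₹61,760 > ₹39,570, so the alternative floor tax is the binding amount.

₹61,760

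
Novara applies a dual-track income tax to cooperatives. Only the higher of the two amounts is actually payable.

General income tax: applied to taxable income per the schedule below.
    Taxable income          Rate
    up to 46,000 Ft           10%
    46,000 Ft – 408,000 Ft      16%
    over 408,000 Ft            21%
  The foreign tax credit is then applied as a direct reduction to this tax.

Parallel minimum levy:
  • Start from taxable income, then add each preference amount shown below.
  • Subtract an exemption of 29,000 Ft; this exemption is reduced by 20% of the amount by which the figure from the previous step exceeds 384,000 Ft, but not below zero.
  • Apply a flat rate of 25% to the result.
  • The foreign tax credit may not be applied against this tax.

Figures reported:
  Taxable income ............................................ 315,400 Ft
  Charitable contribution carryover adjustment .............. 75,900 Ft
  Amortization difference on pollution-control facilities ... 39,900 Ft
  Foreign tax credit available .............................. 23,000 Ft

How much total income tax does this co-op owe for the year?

Parallel minimum levy:
  Adjusted income: 315,400 Ft + 75,900 Ft + 39,900 Ft = 431,200 Ft
  Exemption: 29,000 Ft − 20% × (431,200 Ft − 384,000 Ft) = 29,000 Ft − 9,440 Ft = 19,560 Ft
  Base: 431,200 Ft − 19,560 Ft = 411,640 Ft
  411,640 Ft × 25% = 102,910 Ft

General income tax:
  46,000 Ft × 10% = 4,600 Ft
  269,400 Ft × 16% = 43,104 Ft
  → 47,704 Ft
  Less foreign tax credit 23,000 Ft → 24,704 Ft

102,910 Ft > 24,704 Ft, so the parallel minimum levy is the binding amount.

102,910 Ft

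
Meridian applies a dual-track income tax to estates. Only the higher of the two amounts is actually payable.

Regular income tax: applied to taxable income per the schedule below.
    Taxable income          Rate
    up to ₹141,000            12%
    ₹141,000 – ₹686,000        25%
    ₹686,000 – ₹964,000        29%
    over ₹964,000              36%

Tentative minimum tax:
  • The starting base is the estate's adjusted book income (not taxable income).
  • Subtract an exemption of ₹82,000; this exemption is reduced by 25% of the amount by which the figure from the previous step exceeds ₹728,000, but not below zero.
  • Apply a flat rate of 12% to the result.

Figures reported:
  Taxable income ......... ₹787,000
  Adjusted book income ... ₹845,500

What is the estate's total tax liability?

Tentative minimum tax:
  Base (adjusted book income): ₹845,500
  Exemption: ₹82,000 − 25% × (₹845,500 − ₹728,000) = ₹82,000 − ₹29,375 = ₹52,625
  Base: ₹845,500 − ₹52,625 = ₹792,875
  ₹792,875 × 12% = ₹95,145

Regular income tax:
  ₹141,000 × 12% = ₹16,920
  ₹545,000 × 25% = ₹136,250
  ₹101,000 × 29% = ₹29,290
  → ₹182,460

₹182,460 > ₹95,145, so the regular income tax governs.

₹182,460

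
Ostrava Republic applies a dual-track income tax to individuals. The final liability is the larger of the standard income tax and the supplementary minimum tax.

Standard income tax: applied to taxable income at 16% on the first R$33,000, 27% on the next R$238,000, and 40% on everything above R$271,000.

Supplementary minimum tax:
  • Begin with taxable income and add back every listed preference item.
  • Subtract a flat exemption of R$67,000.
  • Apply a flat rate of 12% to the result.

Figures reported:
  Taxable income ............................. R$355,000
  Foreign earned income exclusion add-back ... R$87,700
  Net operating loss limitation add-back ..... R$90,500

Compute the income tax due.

R$103,140

Standard income tax:
  R$33,000 × 16% = R$5,280
  R$238,000 × 27% = R$64,260
  R$84,000 × 40% = R$33,600
  → R$103,140

Supplementary minimum tax:
  Adjusted income: R$355,000 + R$87,700 + R$90,500 = R$533,200
  Less exemption R$67,000 → base R$466,200
  R$466,200 × 12% = R$55,944

R$103,140 > R$55,944, so the standard income tax governs.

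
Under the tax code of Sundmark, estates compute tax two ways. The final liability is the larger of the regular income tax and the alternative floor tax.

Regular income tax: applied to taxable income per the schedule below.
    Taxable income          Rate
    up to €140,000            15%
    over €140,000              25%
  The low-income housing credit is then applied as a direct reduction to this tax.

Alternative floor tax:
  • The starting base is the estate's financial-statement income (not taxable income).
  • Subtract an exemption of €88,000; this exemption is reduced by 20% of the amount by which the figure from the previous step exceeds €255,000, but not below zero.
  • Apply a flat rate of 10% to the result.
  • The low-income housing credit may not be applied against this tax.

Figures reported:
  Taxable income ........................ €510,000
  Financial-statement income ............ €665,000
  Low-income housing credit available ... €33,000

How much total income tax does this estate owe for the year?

Alternative floor tax:
  Base (financial-statement income): €665,000
  Exemption: €88,000 − 20% × (€665,000 − €255,000) = €88,000 − €82,000 = €6,000
  Base: €665,000 − €6,000 = €659,000
  €659,000 × 10% = €65,900

Regular income tax:
  €140,000 × 15% = €21,000
  €370,000 × 25% = €92,500
  → €113,500
  Less low-income housing credit €33,000 → €80,500

€80,500 > €65,900, so the regular income tax governs.

€80,500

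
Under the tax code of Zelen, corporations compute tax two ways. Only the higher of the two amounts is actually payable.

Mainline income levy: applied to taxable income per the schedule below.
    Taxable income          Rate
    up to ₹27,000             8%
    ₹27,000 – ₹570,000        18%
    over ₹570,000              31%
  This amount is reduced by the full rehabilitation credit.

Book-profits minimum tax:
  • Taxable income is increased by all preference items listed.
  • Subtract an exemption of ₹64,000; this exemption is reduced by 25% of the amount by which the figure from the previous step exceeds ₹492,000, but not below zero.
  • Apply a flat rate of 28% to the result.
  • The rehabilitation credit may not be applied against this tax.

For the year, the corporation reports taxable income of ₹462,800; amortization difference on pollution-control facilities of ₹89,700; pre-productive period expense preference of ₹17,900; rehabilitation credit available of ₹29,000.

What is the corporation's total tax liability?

₹147,280

Book-profits minimum tax:
  Adjusted income: ₹462,800 + ₹89,700 + ₹17,900 = ₹570,400
  Exemption: ₹64,000 − 25% × (₹570,400 − ₹492,000) = ₹64,000 − ₹19,600 = ₹44,400
  Base: ₹570,400 − ₹44,400 = ₹526,000
  ₹526,000 × 28% = ₹147,280

Mainline income levy:
  ₹27,000 × 8% = ₹2,160
  ₹435,800 × 18% = ₹78,444
  → ₹80,604
  Less rehabilitation credit ₹29,000 → ₹51,604

₹147,280 > ₹51,604, so the book-profits minimum tax is the binding amount.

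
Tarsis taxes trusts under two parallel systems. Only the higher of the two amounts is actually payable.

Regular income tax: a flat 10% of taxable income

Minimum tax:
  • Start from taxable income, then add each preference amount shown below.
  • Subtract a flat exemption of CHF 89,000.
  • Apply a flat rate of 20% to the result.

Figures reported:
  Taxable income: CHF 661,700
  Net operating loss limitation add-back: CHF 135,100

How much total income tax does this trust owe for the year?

Regular income tax:
  CHF 661,700 × 10% = CHF 66,170

Minimum tax:
  Adjusted income: CHF 661,700 + CHF 135,100 = CHF 796,800
  Less exemption CHF 89,000 → base CHF 707,800
  CHF 707,800 × 20% = CHF 141,560

CHF 141,560 > CHF 66,170, so the minimum tax is the binding amount.

CHF 141,560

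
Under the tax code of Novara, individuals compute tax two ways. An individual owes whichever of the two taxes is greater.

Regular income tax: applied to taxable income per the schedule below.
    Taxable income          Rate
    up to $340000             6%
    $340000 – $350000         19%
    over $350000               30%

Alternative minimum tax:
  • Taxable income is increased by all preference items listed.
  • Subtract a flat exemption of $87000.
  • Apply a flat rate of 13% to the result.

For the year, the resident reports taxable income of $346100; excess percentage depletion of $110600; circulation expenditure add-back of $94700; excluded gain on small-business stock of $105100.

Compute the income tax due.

$74035

Alternative minimum tax:
  Adjusted income: $346100 + $110600 + $94700 + $105100 = $656500
  Less exemption $87000 → base $569500
  $569500 × 13% = $74035

Regular income tax:
  $340000 × 6% = $20400
  $6100 × 19% = $1159
  → $21559

$74035 > $21559, so the alternative minimum tax is the binding amount.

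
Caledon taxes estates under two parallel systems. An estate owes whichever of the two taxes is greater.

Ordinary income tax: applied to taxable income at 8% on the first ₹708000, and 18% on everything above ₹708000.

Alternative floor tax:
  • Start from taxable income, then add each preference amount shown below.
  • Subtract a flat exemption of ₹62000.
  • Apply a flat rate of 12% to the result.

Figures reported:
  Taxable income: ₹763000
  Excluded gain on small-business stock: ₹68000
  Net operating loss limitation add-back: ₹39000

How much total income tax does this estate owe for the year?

₹96960

Ordinary income tax:
  ₹708000 × 8% = ₹56640
  ₹55000 × 18% = ₹9900
  → ₹66540

Alternative floor tax:
  Adjusted income: ₹763000 + ₹68000 + ₹39000 = ₹870000
  Less exemption ₹62000 → base ₹808000
  ₹808000 × 12% = ₹96960

₹96960 > ₹66540, so the alternative floor tax is the binding amount.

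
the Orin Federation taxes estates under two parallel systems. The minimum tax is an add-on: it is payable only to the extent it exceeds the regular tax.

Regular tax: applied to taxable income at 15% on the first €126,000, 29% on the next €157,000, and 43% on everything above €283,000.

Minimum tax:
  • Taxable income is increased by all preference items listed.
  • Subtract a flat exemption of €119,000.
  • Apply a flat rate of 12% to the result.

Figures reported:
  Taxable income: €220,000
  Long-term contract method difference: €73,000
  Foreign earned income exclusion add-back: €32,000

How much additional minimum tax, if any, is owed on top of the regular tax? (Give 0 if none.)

Minimum tax:
  Adjusted income: €220,000 + €73,000 + €32,000 = €325,000
  Less exemption €119,000 → base €206,000
  €206,000 × 12% = €24,720

Regular tax:
  €126,000 × 15% = €18,900
  €94,000 × 29% = €27,260
  → €46,160

€24,720 ≤ €46,160, so no add-on is due.

€0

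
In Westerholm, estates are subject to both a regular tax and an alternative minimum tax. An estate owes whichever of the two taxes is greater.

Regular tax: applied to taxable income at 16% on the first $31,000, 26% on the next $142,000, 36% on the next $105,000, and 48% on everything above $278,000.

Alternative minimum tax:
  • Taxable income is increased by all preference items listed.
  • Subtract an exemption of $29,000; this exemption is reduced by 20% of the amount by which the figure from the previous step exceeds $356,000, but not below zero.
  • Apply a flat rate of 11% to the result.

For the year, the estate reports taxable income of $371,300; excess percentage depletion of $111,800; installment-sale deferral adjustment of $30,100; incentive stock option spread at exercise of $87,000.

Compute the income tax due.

Alternative minimum tax:
  Adjusted income: $371,300 + $111,800 + $30,100 + $87,000 = $600,200
  Exemption: 20% × ($600,200 − $356,000) = $48,840 ≥ $29,000, so the exemption is fully phased out
  Base: $600,200 − $0 = $600,200
  $600,200 × 11% = $66,022

Regular tax:
  $31,000 × 16% = $4,960
  $142,000 × 26% = $36,920
  $105,000 × 36% = $37,800
  $93,300 × 48% = $44,784
  → $124,464

$124,464 > $66,022, so the regular tax governs.

$124,464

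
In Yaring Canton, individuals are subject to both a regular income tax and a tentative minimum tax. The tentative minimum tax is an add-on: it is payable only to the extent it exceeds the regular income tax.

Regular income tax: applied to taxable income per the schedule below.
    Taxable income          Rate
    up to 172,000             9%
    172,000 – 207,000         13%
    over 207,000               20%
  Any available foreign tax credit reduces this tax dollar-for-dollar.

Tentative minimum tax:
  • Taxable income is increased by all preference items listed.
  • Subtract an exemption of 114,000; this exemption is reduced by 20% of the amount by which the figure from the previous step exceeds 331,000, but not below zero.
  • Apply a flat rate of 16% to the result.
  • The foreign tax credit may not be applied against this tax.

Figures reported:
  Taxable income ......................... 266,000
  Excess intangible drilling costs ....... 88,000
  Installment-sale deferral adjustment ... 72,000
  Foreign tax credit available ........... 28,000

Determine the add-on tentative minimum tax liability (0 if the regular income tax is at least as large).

Regular income tax:
  172,000 × 9% = 15,480
  35,000 × 13% = 4,550
  59,000 × 20% = 11,800
  → 31,830
  Less foreign tax credit 28,000 → 3,830

Tentative minimum tax:
  Adjusted income: 266,000 + 88,000 + 72,000 = 426,000
  Exemption: 114,000 − 20% × (426,000 − 331,000) = 114,000 − 19,000 = 95,000
  Base: 426,000 − 95,000 = 331,000
  331,000 × 16% = 52,960

Excess of tentative minimum tax over regular income tax: 52,960 − 3,830 = 49,130.

49,130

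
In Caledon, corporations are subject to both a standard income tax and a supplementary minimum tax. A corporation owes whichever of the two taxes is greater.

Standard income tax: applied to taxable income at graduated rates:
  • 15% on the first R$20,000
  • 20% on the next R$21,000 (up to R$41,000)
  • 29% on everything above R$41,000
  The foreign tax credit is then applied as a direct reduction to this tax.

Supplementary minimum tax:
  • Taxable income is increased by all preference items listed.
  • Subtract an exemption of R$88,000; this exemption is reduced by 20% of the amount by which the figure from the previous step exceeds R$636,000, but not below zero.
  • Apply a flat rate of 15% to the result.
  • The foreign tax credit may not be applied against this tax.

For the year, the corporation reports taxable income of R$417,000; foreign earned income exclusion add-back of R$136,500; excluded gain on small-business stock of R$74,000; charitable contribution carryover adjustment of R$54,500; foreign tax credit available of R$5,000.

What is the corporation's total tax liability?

Supplementary minimum tax:
  Adjusted income: R$417,000 + R$136,500 + R$74,000 + R$54,500 = R$682,000
  Exemption: R$88,000 − 20% × (R$682,000 − R$636,000) = R$88,000 − R$9,200 = R$78,800
  Base: R$682,000 − R$78,800 = R$603,200
  R$603,200 × 15% = R$90,480

Standard income tax:
  R$20,000 × 15% = R$3,000
  R$21,000 × 20% = R$4,200
  R$376,000 × 29% = R$109,040
  → R$116,240
  Less foreign tax credit R$5,000 → R$111,240

R$111,240 > R$90,480, so the standard income tax governs.

R$111,240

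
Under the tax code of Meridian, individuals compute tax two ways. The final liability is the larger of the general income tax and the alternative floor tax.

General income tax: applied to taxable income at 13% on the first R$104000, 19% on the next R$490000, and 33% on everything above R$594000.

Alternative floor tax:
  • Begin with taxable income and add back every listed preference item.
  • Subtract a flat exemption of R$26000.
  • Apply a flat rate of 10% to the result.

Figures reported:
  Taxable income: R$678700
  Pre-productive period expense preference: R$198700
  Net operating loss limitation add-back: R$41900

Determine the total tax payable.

General income tax:
  R$104000 × 13% = R$13520
  R$490000 × 19% = R$93100
  R$84700 × 33% = R$27951
  → R$134571

Alternative floor tax:
  Adjusted income: R$678700 + R$198700 + R$41900 = R$919300
  Less exemption R$26000 → base R$893300
  R$893300 × 10% = R$89330

R$134571 > R$89330, so the general income tax governs.

R$134571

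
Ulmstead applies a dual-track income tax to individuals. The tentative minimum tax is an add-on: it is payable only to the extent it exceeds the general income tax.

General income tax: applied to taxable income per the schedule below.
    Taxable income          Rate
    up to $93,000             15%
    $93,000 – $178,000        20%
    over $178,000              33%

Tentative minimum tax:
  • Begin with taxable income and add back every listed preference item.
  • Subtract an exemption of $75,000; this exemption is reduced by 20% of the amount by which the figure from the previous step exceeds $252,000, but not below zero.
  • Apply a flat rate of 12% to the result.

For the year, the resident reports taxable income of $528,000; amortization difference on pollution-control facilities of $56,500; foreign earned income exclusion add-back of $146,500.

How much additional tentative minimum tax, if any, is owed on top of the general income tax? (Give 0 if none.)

$0

Tentative minimum tax:
  Adjusted income: $528,000 + $56,500 + $146,500 = $731,000
  Exemption: 20% × ($731,000 − $252,000) = $95,800 ≥ $75,000, so the exemption is fully phased out
  Base: $731,000 − $0 = $731,000
  $731,000 × 12% = $87,720

General income tax:
  $93,000 × 15% = $13,950
  $85,000 × 20% = $17,000
  $350,000 × 33% = $115,500
  → $146,450

$87,720 ≤ $146,450, so no add-on is due.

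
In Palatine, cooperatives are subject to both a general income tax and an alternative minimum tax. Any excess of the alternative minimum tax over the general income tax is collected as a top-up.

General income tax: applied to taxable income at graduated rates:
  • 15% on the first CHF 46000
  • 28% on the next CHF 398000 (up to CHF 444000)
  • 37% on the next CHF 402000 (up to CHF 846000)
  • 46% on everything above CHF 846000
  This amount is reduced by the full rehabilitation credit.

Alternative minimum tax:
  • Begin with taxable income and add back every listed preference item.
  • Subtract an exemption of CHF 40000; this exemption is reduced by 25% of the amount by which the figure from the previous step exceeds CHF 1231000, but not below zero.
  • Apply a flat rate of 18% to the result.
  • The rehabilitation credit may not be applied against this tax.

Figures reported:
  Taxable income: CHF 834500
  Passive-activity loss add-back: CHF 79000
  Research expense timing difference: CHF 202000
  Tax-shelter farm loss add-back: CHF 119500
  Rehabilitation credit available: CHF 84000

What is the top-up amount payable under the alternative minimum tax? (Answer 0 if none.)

Alternative minimum tax:
  Adjusted income: CHF 834500 + CHF 79000 + CHF 202000 + CHF 119500 = CHF 1235000
  Exemption: CHF 40000 − 25% × (CHF 1235000 − CHF 1231000) = CHF 40000 − CHF 1000 = CHF 39000
  Base: CHF 1235000 − CHF 39000 = CHF 1196000
  CHF 1196000 × 18% = CHF 215280

General income tax:
  CHF 46000 × 15% = CHF 6900
  CHF 398000 × 28% = CHF 111440
  CHF 390500 × 37% = CHF 144485
  → CHF 262825
  Less rehabilitation credit CHF 84000 → CHF 178825

Excess of alternative minimum tax over general income tax: CHF 215280 − CHF 178825 = CHF 36455.

CHF 36455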